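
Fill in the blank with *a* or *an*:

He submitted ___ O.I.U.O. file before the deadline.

The indefinite article is chosen by the initial *sound* of the following word, not its spelling.
The initialism *O.I.U.O.* is read letter by letter; the first letter, O, is pronounced /oʊ/, which begins with a vowel sound.
So the article is *an*: He submitted an O.I.U.O. file before the deadline.

an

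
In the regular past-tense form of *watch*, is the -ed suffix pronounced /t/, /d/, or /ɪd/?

/t/

The stem *watch* ends in a voiceless consonant other than /t/.
The -ed suffix is realized as /ɪd/ after /t, d/; as /t/ after other voiceless consonants; and as /d/ after other voiced sounds.
So -ed on *watch* is pronounced /t/.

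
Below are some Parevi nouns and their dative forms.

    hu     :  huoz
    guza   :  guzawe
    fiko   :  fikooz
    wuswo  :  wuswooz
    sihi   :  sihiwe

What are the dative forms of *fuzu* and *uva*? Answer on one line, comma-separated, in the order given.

fuzuoz, uvawe

The pattern is rounding harmony: -oz when the last vowel of the stem is a rounded vowel (*hu*, *fiko*, *wuswo*); -we when the last vowel of the stem is an unrounded vowel (*guza*, *sihi*).
*fuzu*: last vowel = /u/, a rounded vowel → -oz → *fuzuoz*.
*uva*: last vowel = /a/, an unrounded vowel → -we → *uvawe*.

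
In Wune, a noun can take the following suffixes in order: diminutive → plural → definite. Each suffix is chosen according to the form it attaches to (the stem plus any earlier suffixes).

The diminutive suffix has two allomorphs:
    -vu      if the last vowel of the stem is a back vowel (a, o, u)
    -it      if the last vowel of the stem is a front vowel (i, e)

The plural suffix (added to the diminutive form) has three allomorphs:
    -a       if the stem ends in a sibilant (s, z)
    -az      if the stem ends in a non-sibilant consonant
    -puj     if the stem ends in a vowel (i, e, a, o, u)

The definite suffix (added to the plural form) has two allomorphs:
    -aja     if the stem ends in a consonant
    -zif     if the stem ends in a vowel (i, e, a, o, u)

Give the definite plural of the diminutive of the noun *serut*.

The last vowel of *serut* is /u/, which is a back vowel, so the diminutive suffix is -vu, giving *serutvu*.
The diminutive form *serutvu* — final sound /u/ (a vowel) → -puj → *serutvupuj*.
The final sound of the plural form *serutvupuj* is /j/, which is a consonant, so the definite suffix is -aja, giving *serutvupujaja*.

serutvupujaja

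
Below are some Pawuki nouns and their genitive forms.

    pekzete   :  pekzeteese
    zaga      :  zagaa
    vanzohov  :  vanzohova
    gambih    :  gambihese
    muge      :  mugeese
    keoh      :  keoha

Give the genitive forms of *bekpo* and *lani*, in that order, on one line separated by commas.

bekpoa, laniese

Looking at the last vowel of each stem: -ese when the last vowel of the stem is a front vowel (*pekzete*, *gambih*, *muge*); -a when the last vowel of the stem is a back vowel (*zaga*, *vanzohov*, *keoh*).
Since the last vowel of *bekpo* is /o/ (a back vowel), it takes -a, giving *bekpoa*.
*lani* — last vowel /i/ (a front vowel) → -ese → *laniese*.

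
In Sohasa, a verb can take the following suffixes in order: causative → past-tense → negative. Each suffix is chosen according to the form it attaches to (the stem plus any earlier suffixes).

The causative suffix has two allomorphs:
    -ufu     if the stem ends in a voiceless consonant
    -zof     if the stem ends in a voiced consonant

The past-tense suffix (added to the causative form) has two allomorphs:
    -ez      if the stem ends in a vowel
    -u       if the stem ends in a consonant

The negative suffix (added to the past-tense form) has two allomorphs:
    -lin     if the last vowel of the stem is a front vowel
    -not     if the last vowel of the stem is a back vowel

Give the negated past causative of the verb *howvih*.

howvihufuezlin

Since the final consonant of *howvih* is /h/ (voiceless), it takes -ufu, giving *howvihufu*.
The final sound of the causative form *howvihufu* is /u/, which is a vowel, so the past-tense suffix is -ez, giving *howvihufuez*.
The last vowel of the past-tense form *howvihufuez* is /e/, which is a front vowel, so the negative suffix is -lin, giving *howvihufuezlin*.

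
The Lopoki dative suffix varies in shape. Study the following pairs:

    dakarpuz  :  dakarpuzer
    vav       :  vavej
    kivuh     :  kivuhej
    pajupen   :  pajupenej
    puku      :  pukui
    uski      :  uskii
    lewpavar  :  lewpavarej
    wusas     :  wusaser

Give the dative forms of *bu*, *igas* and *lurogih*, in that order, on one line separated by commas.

bui, igaser, lurogihej

Looking at the final sound of each stem: -er when the stem ends in a sibilant (*dakarpuz*, *wusas*); -ej when the stem ends in a non-sibilant consonant (*vav*, *kivuh*, *pajupen*, *lewpavar*); -i when the stem ends in a vowel (*puku*, *uski*).
*bu*: final sound = /u/, a vowel → -i → *bui*.
*igas*: final sound = /s/, a sibilant → -er → *igaser*.
Since the final sound of *lurogih* is /h/ (a non-sibilant consonant), it takes -ej, giving *lurogihej*.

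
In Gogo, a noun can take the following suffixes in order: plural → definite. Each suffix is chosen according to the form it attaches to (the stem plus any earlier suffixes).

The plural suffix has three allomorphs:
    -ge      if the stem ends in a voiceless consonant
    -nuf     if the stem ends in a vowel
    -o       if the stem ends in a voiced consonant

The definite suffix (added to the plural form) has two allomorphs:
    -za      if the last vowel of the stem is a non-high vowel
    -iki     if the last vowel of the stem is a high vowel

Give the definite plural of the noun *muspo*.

musponufiki

*muspo* — final sound /o/ (a vowel) → -nuf → *musponuf*.
The plural form *musponuf* — last vowel /u/ (a high vowel) → -iki → *musponufiki*.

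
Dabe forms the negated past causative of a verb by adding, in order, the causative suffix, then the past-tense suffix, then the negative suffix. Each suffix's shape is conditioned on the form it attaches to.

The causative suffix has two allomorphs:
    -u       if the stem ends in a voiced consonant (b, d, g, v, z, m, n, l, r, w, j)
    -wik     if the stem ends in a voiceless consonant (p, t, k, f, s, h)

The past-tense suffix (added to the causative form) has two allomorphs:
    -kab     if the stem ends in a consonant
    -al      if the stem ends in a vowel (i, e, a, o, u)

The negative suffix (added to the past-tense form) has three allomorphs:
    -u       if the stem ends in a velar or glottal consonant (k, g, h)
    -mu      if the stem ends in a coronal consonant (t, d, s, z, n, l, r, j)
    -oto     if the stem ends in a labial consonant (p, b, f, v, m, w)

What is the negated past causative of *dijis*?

The final consonant of *dijis* is /s/, which is voiceless, so the causative suffix is -wik, giving *dijiswik*.
Since the final sound of the causative form *dijiswik* is /k/ (a consonant), it takes -kab, giving *dijiswikkab*.
Since the final consonant of the past-tense form *dijiswikkab* is /b/ (labial), it takes -oto, giving *dijiswikkaboto*.

dijiswikkaboto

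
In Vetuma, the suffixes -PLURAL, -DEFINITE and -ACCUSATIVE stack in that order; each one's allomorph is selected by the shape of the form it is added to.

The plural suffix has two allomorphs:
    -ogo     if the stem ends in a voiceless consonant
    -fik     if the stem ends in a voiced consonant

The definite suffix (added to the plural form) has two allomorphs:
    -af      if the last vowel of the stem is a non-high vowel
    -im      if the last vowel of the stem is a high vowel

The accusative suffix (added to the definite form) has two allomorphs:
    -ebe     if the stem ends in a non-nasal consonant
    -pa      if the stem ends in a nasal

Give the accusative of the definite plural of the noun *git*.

*git*: final consonant = /t/, voiceless → -ogo → *gitogo*.
The plural form *gitogo*: last vowel = /o/, a non-high vowel → -af → *gitogoaf*.
Since the final consonant of the definite form *gitogoaf* is /f/ (non-nasal), it takes -ebe, giving *gitogoafebe*.

gitogoafebe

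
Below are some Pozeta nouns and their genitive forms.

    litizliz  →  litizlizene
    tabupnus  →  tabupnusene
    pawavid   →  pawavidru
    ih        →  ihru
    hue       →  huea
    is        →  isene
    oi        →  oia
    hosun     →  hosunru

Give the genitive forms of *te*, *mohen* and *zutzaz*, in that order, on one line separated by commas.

Looking at the final sound of each stem: -ene when the stem ends in a sibilant (*litizliz*, *tabupnus*, *is*); -ru when the stem ends in a non-sibilant consonant (*pawavid*, *ih*, *hosun*); -a when the stem ends in a vowel (*hue*, *oi*).
The final sound of *te* is /e/, which is a vowel, so the suffix is -a, giving *tea*.
Since the final sound of *mohen* is /n/ (a non-sibilant consonant), it takes -ru, giving *mohenru*.
The final sound of *zutzaz* is /z/, which is a sibilant, so the suffix is -ene, giving *zutzazene*.

tea, mohenru, zutzazene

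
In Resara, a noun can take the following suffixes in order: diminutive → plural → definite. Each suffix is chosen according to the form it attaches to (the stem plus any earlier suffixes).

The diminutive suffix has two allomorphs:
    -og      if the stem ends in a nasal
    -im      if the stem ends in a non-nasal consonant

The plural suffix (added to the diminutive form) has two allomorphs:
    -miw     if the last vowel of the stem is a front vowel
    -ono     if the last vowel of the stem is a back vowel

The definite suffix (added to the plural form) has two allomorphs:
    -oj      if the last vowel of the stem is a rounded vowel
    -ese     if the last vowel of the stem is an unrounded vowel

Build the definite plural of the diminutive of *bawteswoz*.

bawteswozimmiwese

*bawteswoz*: final consonant = /z/, non-nasal → -im → *bawteswozim*.
The last vowel of the diminutive form *bawteswozim* is /i/, which is a front vowel, so the plural suffix is -miw, giving *bawteswozimmiw*.
The plural form *bawteswozimmiw* — last vowel /i/ (an unrounded vowel) → -ese → *bawteswozimmiwese*.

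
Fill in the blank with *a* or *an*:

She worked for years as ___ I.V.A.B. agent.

an

The indefinite article is chosen by the initial *sound* of the following word, not its spelling.
The initialism *I.V.A.B.* is read letter by letter; the first letter, I, is pronounced /aɪ/, which begins with a vowel sound.
So the article is *an*: She worked for years as an I.V.A.B. agent.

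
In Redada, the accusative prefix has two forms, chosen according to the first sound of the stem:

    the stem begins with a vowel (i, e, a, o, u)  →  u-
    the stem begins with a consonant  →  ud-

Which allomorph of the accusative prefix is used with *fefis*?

ud-

*fefis*: first sound = /f/, a consonant → ud-.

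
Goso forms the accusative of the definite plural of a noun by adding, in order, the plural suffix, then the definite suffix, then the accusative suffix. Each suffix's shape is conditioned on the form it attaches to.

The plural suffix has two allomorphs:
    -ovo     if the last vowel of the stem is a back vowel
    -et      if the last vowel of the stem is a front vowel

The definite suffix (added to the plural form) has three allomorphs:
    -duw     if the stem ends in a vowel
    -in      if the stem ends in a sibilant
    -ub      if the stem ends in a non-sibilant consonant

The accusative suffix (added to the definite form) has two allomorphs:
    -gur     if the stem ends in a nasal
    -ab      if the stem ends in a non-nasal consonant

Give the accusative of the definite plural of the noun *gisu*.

gisuovoduwab

Since the last vowel of *gisu* is /u/ (a back vowel), it takes -ovo, giving *gisuovo*.
The plural form *gisuovo* — final sound /o/ (a vowel) → -duw → *gisuovoduw*.
The definite form *gisuovoduw*: final consonant = /w/, non-nasal → -ab → *gisuovoduwab*.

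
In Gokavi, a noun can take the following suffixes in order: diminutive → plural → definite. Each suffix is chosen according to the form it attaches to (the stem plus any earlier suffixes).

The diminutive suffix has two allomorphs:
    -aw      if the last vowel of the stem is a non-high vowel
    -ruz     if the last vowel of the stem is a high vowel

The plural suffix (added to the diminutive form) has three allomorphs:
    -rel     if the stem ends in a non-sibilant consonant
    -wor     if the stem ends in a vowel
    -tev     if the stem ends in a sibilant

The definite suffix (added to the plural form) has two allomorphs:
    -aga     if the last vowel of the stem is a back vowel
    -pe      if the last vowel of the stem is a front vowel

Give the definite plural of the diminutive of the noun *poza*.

Since the last vowel of *poza* is /a/ (a non-high vowel), it takes -aw, giving *pozaaw*.
Since the final sound of the diminutive form *pozaaw* is /w/ (a non-sibilant consonant), it takes -rel, giving *pozaawrel*.
The plural form *pozaawrel* — last vowel /e/ (a front vowel) → -pe → *pozaawrelpe*.

pozaawrelpe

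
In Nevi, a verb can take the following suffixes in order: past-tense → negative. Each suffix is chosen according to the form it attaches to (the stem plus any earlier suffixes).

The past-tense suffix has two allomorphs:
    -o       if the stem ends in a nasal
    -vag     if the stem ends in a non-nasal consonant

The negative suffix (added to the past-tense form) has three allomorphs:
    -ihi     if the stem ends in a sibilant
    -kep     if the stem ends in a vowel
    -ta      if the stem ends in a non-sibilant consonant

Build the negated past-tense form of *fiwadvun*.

fiwadvunokep

Since the final consonant of *fiwadvun* is /n/ (a nasal), it takes -o, giving *fiwadvuno*.
Since the final sound of the past-tense form *fiwadvuno* is /o/ (a vowel), it takes -kep, giving *fiwadvunokep*.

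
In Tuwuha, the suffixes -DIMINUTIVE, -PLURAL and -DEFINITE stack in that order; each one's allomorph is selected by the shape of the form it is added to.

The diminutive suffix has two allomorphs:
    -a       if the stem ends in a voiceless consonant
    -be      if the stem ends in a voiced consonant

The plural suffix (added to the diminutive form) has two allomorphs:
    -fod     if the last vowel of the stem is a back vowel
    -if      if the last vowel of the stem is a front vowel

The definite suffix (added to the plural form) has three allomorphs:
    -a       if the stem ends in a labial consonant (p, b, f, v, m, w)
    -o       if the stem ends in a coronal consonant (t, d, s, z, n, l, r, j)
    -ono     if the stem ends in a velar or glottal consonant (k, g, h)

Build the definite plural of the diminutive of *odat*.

odatafodo

*odat*: final consonant = /t/, voiceless → -a → *odata*.
The diminutive form *odata*: last vowel = /a/, a back vowel → -fod → *odatafod*.
The final consonant of the plural form *odatafod* is /d/, which is coronal, so the definite suffix is -o, giving *odatafodo*.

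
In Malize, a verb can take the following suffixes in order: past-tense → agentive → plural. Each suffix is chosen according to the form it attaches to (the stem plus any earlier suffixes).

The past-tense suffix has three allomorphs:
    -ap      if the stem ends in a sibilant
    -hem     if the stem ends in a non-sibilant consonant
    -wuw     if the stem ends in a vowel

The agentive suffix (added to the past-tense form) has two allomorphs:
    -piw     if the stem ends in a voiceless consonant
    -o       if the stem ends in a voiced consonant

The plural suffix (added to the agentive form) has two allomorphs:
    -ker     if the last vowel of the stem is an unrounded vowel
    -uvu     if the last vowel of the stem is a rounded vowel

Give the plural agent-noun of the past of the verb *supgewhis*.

supgewhisappiwker

The final sound of *supgewhis* is /s/, which is a sibilant, so the past-tense suffix is -ap, giving *supgewhisap*.
The final consonant of the past-tense form *supgewhisap* is /p/, which is voiceless, so the agentive suffix is -piw, giving *supgewhisappiw*.
The agentive form *supgewhisappiw* — last vowel /i/ (an unrounded vowel) → -ker → *supgewhisappiwker*.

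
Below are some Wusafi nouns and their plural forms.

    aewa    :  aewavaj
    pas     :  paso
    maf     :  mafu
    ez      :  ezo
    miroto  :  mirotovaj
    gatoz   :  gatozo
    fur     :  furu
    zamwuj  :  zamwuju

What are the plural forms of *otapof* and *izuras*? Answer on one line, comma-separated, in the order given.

The suffix is conditioned by the final sound: -o when the stem ends in a sibilant (*pas*, *ez*, *gatoz*); -u when the stem ends in a non-sibilant consonant (*maf*, *fur*, *zamwuj*); -vaj when the stem ends in a vowel (*aewa*, *miroto*).
The final sound of *otapof* is /f/, which is a non-sibilant consonant, so the suffix is -u, giving *otapofu*.
The final sound of *izuras* is /s/, which is a sibilant, so the suffix is -o, giving *izuraso*.

otapofu, izuraso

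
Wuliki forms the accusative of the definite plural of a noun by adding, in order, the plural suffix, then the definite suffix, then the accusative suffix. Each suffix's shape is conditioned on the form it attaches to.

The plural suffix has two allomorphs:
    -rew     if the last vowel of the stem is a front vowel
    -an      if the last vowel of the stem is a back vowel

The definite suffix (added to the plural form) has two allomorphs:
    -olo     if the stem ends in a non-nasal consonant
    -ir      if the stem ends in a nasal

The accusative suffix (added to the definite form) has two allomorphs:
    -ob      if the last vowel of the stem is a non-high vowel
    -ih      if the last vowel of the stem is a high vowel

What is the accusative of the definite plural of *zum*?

The last vowel of *zum* is /u/, which is a back vowel, so the plural suffix is -an, giving *zuman*.
The final consonant of the plural form *zuman* is /n/, which is a nasal, so the definite suffix is -ir, giving *zumanir*.
The last vowel of the definite form *zumanir* is /i/, which is a high vowel, so the accusative suffix is -ih, giving *zumanirih*.

zumanirih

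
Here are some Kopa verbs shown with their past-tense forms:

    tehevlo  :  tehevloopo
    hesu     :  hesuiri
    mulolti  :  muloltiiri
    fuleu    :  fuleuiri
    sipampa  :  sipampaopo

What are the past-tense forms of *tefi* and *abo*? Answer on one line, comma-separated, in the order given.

The suffix is conditioned by the last vowel: -iri when the last vowel of the stem is a high vowel (*hesu*, *mulolti*, *fuleu*); -opo when the last vowel of the stem is a non-high vowel (*tehevlo*, *sipampa*).
*tefi*: last vowel = /i/, a high vowel → -iri → *tefiiri*.
Since the last vowel of *abo* is /o/ (a non-high vowel), it takes -opo, giving *aboopo*.

tefiiri, aboopo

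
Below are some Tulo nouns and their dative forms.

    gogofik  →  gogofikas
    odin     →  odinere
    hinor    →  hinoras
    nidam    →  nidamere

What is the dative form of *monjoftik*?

The suffix is conditioned by the final consonant: -ere when the stem ends in a nasal (*odin*, *nidam*); -as when the stem ends in a non-nasal consonant (*gogofik*, *hinor*).
The final consonant of *monjoftik* is /k/, which is non-nasal, so the suffix is -as, giving *monjoftikas*.

monjoftikas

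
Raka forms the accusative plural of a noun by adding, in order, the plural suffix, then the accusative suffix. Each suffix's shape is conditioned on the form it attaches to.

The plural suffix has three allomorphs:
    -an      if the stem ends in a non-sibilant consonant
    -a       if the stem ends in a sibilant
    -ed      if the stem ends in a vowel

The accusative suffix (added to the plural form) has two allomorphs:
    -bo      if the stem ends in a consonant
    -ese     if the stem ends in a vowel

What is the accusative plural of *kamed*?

*kamed* — final sound /d/ (a non-sibilant consonant) → -an → *kamedan*.
Since the final sound of the plural form *kamedan* is /n/ (a consonant), it takes -bo, giving *kamedanbo*.

kamedanbo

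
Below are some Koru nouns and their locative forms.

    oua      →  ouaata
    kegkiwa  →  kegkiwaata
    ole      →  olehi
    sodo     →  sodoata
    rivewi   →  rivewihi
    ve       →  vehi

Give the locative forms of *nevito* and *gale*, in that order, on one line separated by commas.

Looking at the last vowel of each stem: -hi when the last vowel of the stem is a front vowel (*ole*, *rivewi*, *ve*); -ata when the last vowel of the stem is a back vowel (*oua*, *kegkiwa*, *sodo*).
Since the last vowel of *nevito* is /o/ (a back vowel), it takes -ata, giving *nevitoata*.
*gale*: last vowel = /e/, a front vowel → -hi → *galehi*.

nevitoata, galehi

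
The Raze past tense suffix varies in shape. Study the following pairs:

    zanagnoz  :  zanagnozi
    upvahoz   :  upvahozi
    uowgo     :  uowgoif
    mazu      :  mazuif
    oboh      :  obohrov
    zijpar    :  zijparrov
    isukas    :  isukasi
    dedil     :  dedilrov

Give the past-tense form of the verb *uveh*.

The pattern is sibilance of the final sound: -i when the stem ends in a sibilant (*zanagnoz*, *upvahoz*, *isukas*); -rov when the stem ends in a non-sibilant consonant (*oboh*, *zijpar*, *dedil*); -if when the stem ends in a vowel (*uowgo*, *mazu*).
*uveh* — final sound /h/ (a non-sibilant consonant) → -rov → *uvehrov*.

uvehrov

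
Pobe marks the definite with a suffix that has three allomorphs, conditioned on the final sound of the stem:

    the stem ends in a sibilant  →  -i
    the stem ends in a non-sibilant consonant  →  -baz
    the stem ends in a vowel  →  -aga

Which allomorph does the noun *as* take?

-i

*as* — final sound /s/ (a sibilant) → -i.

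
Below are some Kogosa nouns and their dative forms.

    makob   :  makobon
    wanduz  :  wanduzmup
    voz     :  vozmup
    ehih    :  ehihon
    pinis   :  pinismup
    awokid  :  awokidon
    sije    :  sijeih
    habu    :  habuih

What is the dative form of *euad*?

The pattern is sibilance of the final sound: -mup when the stem ends in a sibilant (*wanduz*, *voz*, *pinis*); -on when the stem ends in a non-sibilant consonant (*makob*, *ehih*, *awokid*); -ih when the stem ends in a vowel (*sije*, *habu*).
*euad*: final sound = /d/, a non-sibilant consonant → -on → *euadon*.

euadon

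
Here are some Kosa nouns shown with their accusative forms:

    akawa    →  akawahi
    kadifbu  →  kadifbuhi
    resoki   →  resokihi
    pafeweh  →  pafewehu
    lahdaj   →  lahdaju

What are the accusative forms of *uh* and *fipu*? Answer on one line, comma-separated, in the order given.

The suffix is conditioned by the final sound: -u when the stem ends in a consonant (*pafeweh*, *lahdaj*); -hi when the stem ends in a vowel (*akawa*, *kadifbu*, *resoki*).
*uh* — final sound /h/ (a consonant) → -u → *uhu*.
*fipu* — final sound /u/ (a vowel) → -hi → *fipuhi*.

uhu, fipuhi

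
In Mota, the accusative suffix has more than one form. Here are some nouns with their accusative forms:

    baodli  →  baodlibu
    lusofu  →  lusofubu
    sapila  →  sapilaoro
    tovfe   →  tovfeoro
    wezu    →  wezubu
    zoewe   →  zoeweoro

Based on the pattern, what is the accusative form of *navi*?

Looking at the last vowel of each stem: -bu when the last vowel of the stem is a high vowel (*baodli*, *lusofu*, *wezu*); -oro when the last vowel of the stem is a non-high vowel (*sapila*, *tovfe*, *zoewe*).
*navi* — last vowel /i/ (a high vowel) → -bu → *navibu*.

navibu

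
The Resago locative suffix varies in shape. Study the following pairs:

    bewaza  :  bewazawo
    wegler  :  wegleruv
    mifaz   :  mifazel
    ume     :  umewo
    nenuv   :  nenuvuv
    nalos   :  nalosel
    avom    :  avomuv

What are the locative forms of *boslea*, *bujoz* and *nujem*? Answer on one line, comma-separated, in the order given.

bosleawo, bujozel, nujemuv

The pattern is sibilance of the final sound: -el when the stem ends in a sibilant (*mifaz*, *nalos*); -uv when the stem ends in a non-sibilant consonant (*wegler*, *nenuv*, *avom*); -wo when the stem ends in a vowel (*bewaza*, *ume*).
*boslea* — final sound /a/ (a vowel) → -wo → *bosleawo*.
*bujoz*: final sound = /z/, a sibilant → -el → *bujozel*.
*nujem* — final sound /m/ (a non-sibilant consonant) → -uv → *nujemuv*.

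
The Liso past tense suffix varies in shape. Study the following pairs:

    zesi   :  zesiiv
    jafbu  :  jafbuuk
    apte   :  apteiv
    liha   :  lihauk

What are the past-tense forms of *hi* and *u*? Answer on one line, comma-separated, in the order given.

The alternation tracks the last vowel of the stem — -iv when the last vowel of the stem is a front vowel (*zesi*, *apte*); -uk when the last vowel of the stem is a back vowel (*jafbu*, *liha*).
*hi*: last vowel = /i/, a front vowel → -iv → *hiiv*.
The last vowel of *u* is /u/, which is a back vowel, so the suffix is -uk, giving *uuk*.

hiiv, uuk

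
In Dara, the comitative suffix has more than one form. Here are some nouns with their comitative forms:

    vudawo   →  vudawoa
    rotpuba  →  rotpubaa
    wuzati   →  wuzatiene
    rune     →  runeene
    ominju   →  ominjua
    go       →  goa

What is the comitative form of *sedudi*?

The suffix is conditioned by the last vowel: -ene when the last vowel of the stem is a front vowel (*wuzati*, *rune*); -a when the last vowel of the stem is a back vowel (*vudawo*, *rotpuba*, *ominju*, *go*).
*sedudi*: last vowel = /i/, a front vowel → -ene → *sedudiene*.

sedudiene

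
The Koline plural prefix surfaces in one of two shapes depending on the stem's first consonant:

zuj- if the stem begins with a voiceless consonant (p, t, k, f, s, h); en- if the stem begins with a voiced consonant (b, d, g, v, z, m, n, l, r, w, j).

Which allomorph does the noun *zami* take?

en-

The first consonant of *zami* is /z/, which is voiced, so the prefix is en-.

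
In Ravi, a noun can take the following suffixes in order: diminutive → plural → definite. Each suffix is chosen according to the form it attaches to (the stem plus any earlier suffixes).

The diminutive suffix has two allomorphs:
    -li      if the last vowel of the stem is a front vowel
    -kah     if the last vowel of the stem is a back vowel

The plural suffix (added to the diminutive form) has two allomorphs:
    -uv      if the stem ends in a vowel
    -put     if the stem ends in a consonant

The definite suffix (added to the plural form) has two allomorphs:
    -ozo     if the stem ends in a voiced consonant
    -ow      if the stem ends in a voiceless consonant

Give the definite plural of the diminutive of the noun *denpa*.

*denpa*: last vowel = /a/, a back vowel → -kah → *denpakah*.
The diminutive form *denpakah* — final sound /h/ (a consonant) → -put → *denpakahput*.
The plural form *denpakahput* — final consonant /t/ (voiceless) → -ow → *denpakahputow*.

denpakahputow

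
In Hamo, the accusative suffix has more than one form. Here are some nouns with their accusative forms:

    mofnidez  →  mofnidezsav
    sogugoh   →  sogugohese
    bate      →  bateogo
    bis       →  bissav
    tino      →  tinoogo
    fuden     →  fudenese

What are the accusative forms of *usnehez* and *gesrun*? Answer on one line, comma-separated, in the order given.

The suffix is conditioned by the final sound: -sav when the stem ends in a sibilant (*mofnidez*, *bis*); -ese when the stem ends in a non-sibilant consonant (*sogugoh*, *fuden*); -ogo when the stem ends in a vowel (*bate*, *tino*).
*usnehez*: final sound = /z/, a sibilant → -sav → *usnehezsav*.
*gesrun*: final sound = /n/, a non-sibilant consonant → -ese → *gesrunese*.

usnehezsav, gesrunese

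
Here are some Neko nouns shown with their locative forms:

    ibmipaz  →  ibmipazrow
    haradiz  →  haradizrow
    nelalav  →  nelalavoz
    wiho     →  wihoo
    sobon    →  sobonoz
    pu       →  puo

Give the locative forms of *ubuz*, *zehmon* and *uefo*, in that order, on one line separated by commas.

ubuzrow, zehmonoz, uefoo

The alternation tracks the final sound of the stem — -row when the stem ends in a sibilant (*ibmipaz*, *haradiz*); -oz when the stem ends in a non-sibilant consonant (*nelalav*, *sobon*); -o when the stem ends in a vowel (*wiho*, *pu*).
*ubuz* — final sound /z/ (a sibilant) → -row → *ubuzrow*.
The final sound of *zehmon* is /n/, which is a non-sibilant consonant, so the suffix is -oz, giving *zehmonoz*.
*uefo* — final sound /o/ (a vowel) → -o → *uefoo*.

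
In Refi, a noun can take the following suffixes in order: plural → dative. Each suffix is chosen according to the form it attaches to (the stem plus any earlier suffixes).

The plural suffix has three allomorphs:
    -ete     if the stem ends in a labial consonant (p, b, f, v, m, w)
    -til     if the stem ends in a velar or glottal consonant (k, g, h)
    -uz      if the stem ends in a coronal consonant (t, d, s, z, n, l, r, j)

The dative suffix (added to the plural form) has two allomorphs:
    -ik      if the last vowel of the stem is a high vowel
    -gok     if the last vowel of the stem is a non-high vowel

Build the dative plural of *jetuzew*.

*jetuzew* — final consonant /w/ (labial) → -ete → *jetuzewete*.
Since the last vowel of the plural form *jetuzewete* is /e/ (a non-high vowel), it takes -gok, giving *jetuzewetegok*.

jetuzewetegok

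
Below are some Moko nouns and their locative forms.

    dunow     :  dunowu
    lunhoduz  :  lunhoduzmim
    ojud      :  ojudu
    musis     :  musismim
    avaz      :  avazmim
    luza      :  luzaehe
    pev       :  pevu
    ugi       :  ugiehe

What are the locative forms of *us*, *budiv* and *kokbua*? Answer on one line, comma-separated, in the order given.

The pattern is sibilance of the final sound: -mim when the stem ends in a sibilant (*lunhoduz*, *musis*, *avaz*); -u when the stem ends in a non-sibilant consonant (*dunow*, *ojud*, *pev*); -ehe when the stem ends in a vowel (*luza*, *ugi*).
*us*: final sound = /s/, a sibilant → -mim → *usmim*.
*budiv* — final sound /v/ (a non-sibilant consonant) → -u → *budivu*.
*kokbua*: final sound = /a/, a vowel → -ehe → *kokbuaehe*.

usmim, budivu, kokbuaehe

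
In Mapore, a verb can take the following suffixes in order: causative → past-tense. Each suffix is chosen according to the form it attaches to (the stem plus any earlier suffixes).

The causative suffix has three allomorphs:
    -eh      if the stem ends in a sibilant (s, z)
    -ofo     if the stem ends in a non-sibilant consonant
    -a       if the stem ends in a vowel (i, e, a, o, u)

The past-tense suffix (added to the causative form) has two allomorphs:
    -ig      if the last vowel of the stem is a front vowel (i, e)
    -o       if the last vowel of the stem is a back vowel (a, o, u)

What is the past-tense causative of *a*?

The final sound of *a* is /a/, which is a vowel, so the causative suffix is -a, giving *aa*.
The last vowel of the causative form *aa* is /a/, which is a back vowel, so the past-tense suffix is -o, giving *aao*.

aao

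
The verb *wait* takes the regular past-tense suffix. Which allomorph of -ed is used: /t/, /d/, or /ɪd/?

/ɪd/

The stem *wait* ends in /t/ or /d/.
The -ed suffix is realized as /ɪd/ after /t, d/; as /t/ after other voiceless consonants; and as /d/ after other voiced sounds.
So -ed on *wait* is pronounced /ɪd/.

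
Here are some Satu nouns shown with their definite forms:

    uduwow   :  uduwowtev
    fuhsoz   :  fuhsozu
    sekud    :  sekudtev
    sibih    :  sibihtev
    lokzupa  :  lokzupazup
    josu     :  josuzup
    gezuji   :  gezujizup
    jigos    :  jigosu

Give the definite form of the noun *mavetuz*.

mavetuzu

The alternation tracks the final sound of the stem — -u when the stem ends in a sibilant (*fuhsoz*, *jigos*); -tev when the stem ends in a non-sibilant consonant (*uduwow*, *sekud*, *sibih*); -zup when the stem ends in a vowel (*lokzupa*, *josu*, *gezuji*).
*mavetuz*: final sound = /z/, a sibilant → -u → *mavetuzu*.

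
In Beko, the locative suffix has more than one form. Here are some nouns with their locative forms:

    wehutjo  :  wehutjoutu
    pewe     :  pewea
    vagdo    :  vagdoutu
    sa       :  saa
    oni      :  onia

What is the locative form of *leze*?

lezea

The alternation tracks the last vowel of the stem — -utu when the last vowel of the stem is a rounded vowel (*wehutjo*, *vagdo*); -a when the last vowel of the stem is an unrounded vowel (*pewe*, *sa*, *oni*).
Since the last vowel of *leze* is /e/ (an unrounded vowel), it takes -a, giving *lezea*.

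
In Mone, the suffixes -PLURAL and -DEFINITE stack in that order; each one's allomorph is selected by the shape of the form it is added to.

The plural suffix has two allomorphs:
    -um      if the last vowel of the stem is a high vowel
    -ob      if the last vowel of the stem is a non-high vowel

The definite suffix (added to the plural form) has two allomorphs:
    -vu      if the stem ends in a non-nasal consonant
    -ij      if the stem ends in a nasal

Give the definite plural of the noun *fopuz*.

*fopuz* — last vowel /u/ (a high vowel) → -um → *fopuzum*.
Since the final consonant of the plural form *fopuzum* is /m/ (a nasal), it takes -ij, giving *fopuzumij*.

fopuzumij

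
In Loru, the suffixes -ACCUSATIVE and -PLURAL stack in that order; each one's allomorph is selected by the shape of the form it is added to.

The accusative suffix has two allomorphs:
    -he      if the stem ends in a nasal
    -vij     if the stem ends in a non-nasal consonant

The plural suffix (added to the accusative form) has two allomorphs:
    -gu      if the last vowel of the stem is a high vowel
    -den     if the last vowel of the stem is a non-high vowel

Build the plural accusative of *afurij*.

Since the final consonant of *afurij* is /j/ (non-nasal), it takes -vij, giving *afurijvij*.
The last vowel of the accusative form *afurijvij* is /i/, which is a high vowel, so the plural suffix is -gu, giving *afurijvijgu*.

afurijvijgu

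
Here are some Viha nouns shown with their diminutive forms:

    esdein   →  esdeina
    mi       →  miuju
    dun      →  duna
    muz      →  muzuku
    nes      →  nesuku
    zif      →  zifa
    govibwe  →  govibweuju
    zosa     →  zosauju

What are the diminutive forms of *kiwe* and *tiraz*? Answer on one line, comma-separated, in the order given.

kiweuju, tirazuku

Looking at the final sound of each stem: -uku when the stem ends in a sibilant (*muz*, *nes*); -a when the stem ends in a non-sibilant consonant (*esdein*, *dun*, *zif*); -uju when the stem ends in a vowel (*mi*, *govibwe*, *zosa*).
*kiwe*: final sound = /e/, a vowel → -uju → *kiweuju*.
*tiraz* — final sound /z/ (a sibilant) → -uku → *tirazuku*.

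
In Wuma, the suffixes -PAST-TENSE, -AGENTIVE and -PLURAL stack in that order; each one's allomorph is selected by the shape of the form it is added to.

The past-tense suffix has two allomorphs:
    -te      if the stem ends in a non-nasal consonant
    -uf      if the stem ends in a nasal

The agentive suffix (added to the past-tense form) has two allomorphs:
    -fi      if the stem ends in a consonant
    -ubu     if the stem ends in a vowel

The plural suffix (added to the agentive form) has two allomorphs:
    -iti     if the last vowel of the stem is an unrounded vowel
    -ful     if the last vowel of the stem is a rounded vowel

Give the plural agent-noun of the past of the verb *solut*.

solutteubuful

*solut* — final consonant /t/ (non-nasal) → -te → *solutte*.
The final sound of the past-tense form *solutte* is /e/, which is a vowel, so the agentive suffix is -ubu, giving *solutteubu*.
The last vowel of the agentive form *solutteubu* is /u/, which is a rounded vowel, so the plural suffix is -ful, giving *solutteubuful*.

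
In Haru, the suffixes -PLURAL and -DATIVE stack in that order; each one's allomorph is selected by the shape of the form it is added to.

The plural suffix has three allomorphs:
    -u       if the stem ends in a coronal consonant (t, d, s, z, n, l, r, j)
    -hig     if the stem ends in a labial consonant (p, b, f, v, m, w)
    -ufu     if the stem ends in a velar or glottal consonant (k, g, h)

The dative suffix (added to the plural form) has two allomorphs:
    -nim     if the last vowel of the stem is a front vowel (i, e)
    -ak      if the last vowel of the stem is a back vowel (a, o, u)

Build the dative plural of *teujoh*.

teujohufuak

The final consonant of *teujoh* is /h/, which is velar/glottal, so the plural suffix is -ufu, giving *teujohufu*.
Since the last vowel of the plural form *teujohufu* is /u/ (a back vowel), it takes -ak, giving *teujohufuak*.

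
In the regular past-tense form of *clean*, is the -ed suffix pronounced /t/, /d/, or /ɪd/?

/d/

The stem *clean* ends in a voiced sound other than /d/.
The -ed suffix is realized as /ɪd/ after /t, d/; as /t/ after other voiceless consonants; and as /d/ after other voiced sounds.
So -ed on *clean* is pronounced /d/.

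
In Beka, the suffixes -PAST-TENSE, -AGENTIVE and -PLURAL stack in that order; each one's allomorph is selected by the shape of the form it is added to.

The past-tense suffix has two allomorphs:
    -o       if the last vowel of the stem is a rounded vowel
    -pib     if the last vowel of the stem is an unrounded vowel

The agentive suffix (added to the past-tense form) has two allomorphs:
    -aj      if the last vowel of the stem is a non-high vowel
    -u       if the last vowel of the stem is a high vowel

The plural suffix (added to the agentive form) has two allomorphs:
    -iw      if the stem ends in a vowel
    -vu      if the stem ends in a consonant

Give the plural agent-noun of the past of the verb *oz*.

The last vowel of *oz* is /o/, which is a rounded vowel, so the past-tense suffix is -o, giving *ozo*.
The past-tense form *ozo* — last vowel /o/ (a non-high vowel) → -aj → *ozoaj*.
Since the final sound of the agentive form *ozoaj* is /j/ (a consonant), it takes -vu, giving *ozoajvu*.

ozoajvu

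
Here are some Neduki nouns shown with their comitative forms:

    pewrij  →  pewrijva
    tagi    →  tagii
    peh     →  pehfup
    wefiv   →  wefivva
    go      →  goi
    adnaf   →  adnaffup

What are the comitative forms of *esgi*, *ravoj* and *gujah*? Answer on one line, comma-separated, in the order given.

esgii, ravojva, gujahfup

The pattern is voicing of the final sound: -fup when the stem ends in a voiceless consonant (*peh*, *adnaf*); -va when the stem ends in a voiced consonant (*pewrij*, *wefiv*); -i when the stem ends in a vowel (*tagi*, *go*).
*esgi* — final sound /i/ (a vowel) → -i → *esgii*.
The final sound of *ravoj* is /j/, which is a voiced consonant, so the suffix is -va, giving *ravojva*.
*gujah*: final sound = /h/, a voiceless consonant → -fup → *gujahfup*.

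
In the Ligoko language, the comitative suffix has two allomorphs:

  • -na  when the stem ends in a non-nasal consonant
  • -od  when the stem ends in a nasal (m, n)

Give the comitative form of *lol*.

lolna

Since the final consonant of *lol* is /l/ (non-nasal), it takes -na, giving *lolna*.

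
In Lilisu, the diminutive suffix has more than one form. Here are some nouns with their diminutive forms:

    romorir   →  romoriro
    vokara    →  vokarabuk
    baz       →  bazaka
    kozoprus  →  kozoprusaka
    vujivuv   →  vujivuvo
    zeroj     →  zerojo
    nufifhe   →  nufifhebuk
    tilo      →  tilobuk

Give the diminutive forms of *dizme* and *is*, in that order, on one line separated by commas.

The pattern is sibilance of the final sound: -aka when the stem ends in a sibilant (*baz*, *kozoprus*); -o when the stem ends in a non-sibilant consonant (*romorir*, *vujivuv*, *zeroj*); -buk when the stem ends in a vowel (*vokara*, *nufifhe*, *tilo*).
*dizme* — final sound /e/ (a vowel) → -buk → *dizmebuk*.
*is*: final sound = /s/, a sibilant → -aka → *isaka*.

dizmebuk, isaka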